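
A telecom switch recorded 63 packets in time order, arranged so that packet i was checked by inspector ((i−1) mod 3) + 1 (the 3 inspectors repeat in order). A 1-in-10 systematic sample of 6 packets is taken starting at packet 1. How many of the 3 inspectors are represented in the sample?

Consecutive selections differ by k = 10, so their inspector numbers differ by 10 mod 3 = 1.
gcd(10, 3) = 1, so the sample visits 3/1 = 3 distinct residues mod 3.
Start 1 is inspector 1; the inspectors hit are 1, 2, 3.

3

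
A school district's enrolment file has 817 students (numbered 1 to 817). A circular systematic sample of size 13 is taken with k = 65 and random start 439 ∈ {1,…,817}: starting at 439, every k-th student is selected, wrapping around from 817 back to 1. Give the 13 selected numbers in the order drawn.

439, 504, 569, 634, 699, 764, 12, 77, 142, 207, 272, 337, 402

Selection 1: 439
Selection 2: 439 + 65 = 504
Selection 3: 504 + 65 = 569
Selection 4: 569 + 65 = 634
Selection 5: 634 + 65 = 699
Selection 6: 699 + 65 = 764
Selection 7: 764 + 65 = 829 → 829 − 817 = 12
Selection 8: 12 + 65 = 77
Selection 9: 77 + 65 = 142
Selection 10: 142 + 65 = 207
Selection 11: 207 + 65 = 272
Selection 12: 272 + 65 = 337
Selection 13: 337 + 65 = 402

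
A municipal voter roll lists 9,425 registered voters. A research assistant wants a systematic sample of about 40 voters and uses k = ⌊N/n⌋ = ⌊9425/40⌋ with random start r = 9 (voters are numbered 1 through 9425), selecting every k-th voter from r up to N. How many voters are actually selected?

k = ⌊9425/40⌋ = 235
Achieved size = ⌊(9425 − 9)/235⌋ + 1 = ⌊9416/235⌋ + 1 = 40 + 1 = 41
(last selection: 9 + 40×235 = 9409 ≤ 9425; next would be 9644 > 9425)

41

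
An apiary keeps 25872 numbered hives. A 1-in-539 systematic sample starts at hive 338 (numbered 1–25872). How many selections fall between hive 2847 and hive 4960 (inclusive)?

4

k = 539
First selection ≥ 2847: 338 + ⌈(2847−338)/539⌉·539 = 338 + 5×539 = 3033
Last selection ≤ 4960: 338 + ⌊(4960−338)/539⌋·539 = 338 + 8×539 = 4650
Count = 8 − 5 + 1 = 4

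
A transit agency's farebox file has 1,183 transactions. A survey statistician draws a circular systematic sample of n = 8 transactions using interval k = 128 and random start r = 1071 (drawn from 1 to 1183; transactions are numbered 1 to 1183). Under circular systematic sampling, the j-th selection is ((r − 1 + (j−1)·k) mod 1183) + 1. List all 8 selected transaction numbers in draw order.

1071, 16, 144, 272, 400, 528, 656, 784

Selection 1: 1071
Selection 2: 1071 + 128 = 1199 → 1199 − 1183 = 16
Selection 3: 16 + 128 = 144
Selection 4: 144 + 128 = 272
Selection 5: 272 + 128 = 400
Selection 6: 400 + 128 = 528
Selection 7: 528 + 128 = 656
Selection 8: 656 + 128 = 784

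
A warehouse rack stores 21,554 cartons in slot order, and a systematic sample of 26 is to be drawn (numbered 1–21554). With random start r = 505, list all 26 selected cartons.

k = N/n = 21554/26 = 829
carton 1: 505
carton 2: 505 + 829 = 1334
carton 3: 1334 + 829 = 2163
carton 4: 2163 + 829 = 2992
carton 5: 2992 + 829 = 3821
carton 6: 3821 + 829 = 4650
carton 7: 4650 + 829 = 5479
carton 8: 5479 + 829 = 6308
carton 9: 6308 + 829 = 7137
carton 10: 7137 + 829 = 7966
carton 11: 7966 + 829 = 8795
carton 12: 8795 + 829 = 9624
carton 13: 9624 + 829 = 10453
carton 14: 10453 + 829 = 11282
carton 15: 11282 + 829 = 12111
carton 16: 12111 + 829 = 12940
carton 17: 12940 + 829 = 13769
carton 18: 13769 + 829 = 14598
carton 19: 14598 + 829 = 15427
carton 20: 15427 + 829 = 16256
carton 21: 16256 + 829 = 17085
carton 22: 17085 + 829 = 17914
carton 23: 17914 + 829 = 18743
carton 24: 18743 + 829 = 19572
carton 25: 19572 + 829 = 20401
carton 26: 20401 + 829 = 21230

505, 1334, 2163, 2992, 3821, 4650, 5479, 6308, 7137, 7966, 8795, 9624, 10453, 11282, 12111, 12940, 13769, 14598, 15427, 16256, 17085, 17914, 18743, 19572, 20401, 21230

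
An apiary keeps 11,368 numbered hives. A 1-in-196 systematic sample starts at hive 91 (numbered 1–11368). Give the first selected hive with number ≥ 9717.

9891

k = 196
Steps past start: ⌈(9717 − 91)/196⌉ = ⌈9626/196⌉ = 50
Selected hive: 91 + 50×196 = 9891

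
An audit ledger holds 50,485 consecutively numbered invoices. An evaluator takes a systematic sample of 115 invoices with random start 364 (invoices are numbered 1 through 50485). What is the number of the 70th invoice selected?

30655

k = 50485/115 = 439
70th selection = r + (70−1)·k = 364 + 69×439 = 364 + 30291 = 30655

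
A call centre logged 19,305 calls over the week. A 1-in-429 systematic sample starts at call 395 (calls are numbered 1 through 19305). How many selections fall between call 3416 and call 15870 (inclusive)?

29

k = 429
First selection ≥ 3416: 395 + ⌈(3416−395)/429⌉·429 = 395 + 8×429 = 3827
Last selection ≤ 15870: 395 + ⌊(15870−395)/429⌋·429 = 395 + 36×429 = 15839
Count = 36 − 8 + 1 = 29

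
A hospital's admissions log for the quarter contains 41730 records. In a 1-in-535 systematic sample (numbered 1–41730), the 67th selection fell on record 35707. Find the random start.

397

k = 535
r = 35707 − (67−1)×535 = 35707 − 35310 = 397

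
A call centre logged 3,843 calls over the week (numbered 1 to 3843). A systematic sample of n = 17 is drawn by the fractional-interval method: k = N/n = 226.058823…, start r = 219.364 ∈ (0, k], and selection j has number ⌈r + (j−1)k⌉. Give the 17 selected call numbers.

220, 446, 672, 898, 1124, 1350, 1576, 1802, 2028, 2254, 2480, 2707, 2933, 3159, 3385, 3611, 3837

j=1: r + 0k = 219.364 → ⌈·⌉ = 220
j=2: r + 1k = 445.422823… → ⌈·⌉ = 446
j=3: r + 2k = 671.481647… → ⌈·⌉ = 672
j=4: r + 3k = 897.540470… → ⌈·⌉ = 898
j=5: r + 4k = 1123.599294… → ⌈·⌉ = 1124
j=6: r + 5k = 1349.658117… → ⌈·⌉ = 1350
j=7: r + 6k = 1575.716941… → ⌈·⌉ = 1576
j=8: r + 7k = 1801.775764… → ⌈·⌉ = 1802
j=9: r + 8k = 2027.834588… → ⌈·⌉ = 2028
j=10: r + 9k = 2253.893411… → ⌈·⌉ = 2254
j=11: r + 10k = 2479.952235… → ⌈·⌉ = 2480
j=12: r + 11k = 2706.011058… → ⌈·⌉ = 2707
j=13: r + 12k = 2932.069882… → ⌈·⌉ = 2933
j=14: r + 13k = 3158.128705… → ⌈·⌉ = 3159
j=15: r + 14k = 3384.187529… → ⌈·⌉ = 3385
j=16: r + 15k = 3610.246352… → ⌈·⌉ = 3611
j=17: r + 16k = 3836.305176… → ⌈·⌉ = 3837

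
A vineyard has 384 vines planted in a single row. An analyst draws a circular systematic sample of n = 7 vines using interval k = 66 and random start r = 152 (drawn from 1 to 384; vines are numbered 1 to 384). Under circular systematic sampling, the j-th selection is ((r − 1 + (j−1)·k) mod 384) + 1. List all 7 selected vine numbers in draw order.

152, 218, 284, 350, 32, 98, 164

Selection 1: 152
Selection 2: 152 + 66 = 218
Selection 3: 218 + 66 = 284
Selection 4: 284 + 66 = 350
Selection 5: 350 + 66 = 416 → 416 − 384 = 32
Selection 6: 32 + 66 = 98
Selection 7: 98 + 66 = 164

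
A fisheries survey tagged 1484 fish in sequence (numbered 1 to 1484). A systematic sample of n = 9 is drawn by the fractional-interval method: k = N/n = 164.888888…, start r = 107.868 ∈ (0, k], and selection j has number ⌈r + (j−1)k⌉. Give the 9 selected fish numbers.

108, 273, 438, 603, 768, 933, 1098, 1263, 1427

j=1: r + 0k = 107.868 → ⌈·⌉ = 108
j=2: r + 1k = 272.756888… → ⌈·⌉ = 273
j=3: r + 2k = 437.645777… → ⌈·⌉ = 438
j=4: r + 3k = 602.534666… → ⌈·⌉ = 603
j=5: r + 4k = 767.423555… → ⌈·⌉ = 768
j=6: r + 5k = 932.312444… → ⌈·⌉ = 933
j=7: r + 6k = 1097.201333… → ⌈·⌉ = 1098
j=8: r + 7k = 1262.090222… → ⌈·⌉ = 1263
j=9: r + 8k = 1426.979111… → ⌈·⌉ = 1427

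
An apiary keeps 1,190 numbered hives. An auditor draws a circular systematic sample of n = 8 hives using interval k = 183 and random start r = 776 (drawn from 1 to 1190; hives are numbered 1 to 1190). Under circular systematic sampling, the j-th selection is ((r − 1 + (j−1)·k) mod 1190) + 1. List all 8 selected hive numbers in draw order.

776, 959, 1142, 135, 318, 501, 684, 867

Selection 1: 776
Selection 2: 776 + 183 = 959
Selection 3: 959 + 183 = 1142
Selection 4: 1142 + 183 = 1325 → 1325 − 1190 = 135
Selection 5: 135 + 183 = 318
Selection 6: 318 + 183 = 501
Selection 7: 501 + 183 = 684
Selection 8: 684 + 183 = 867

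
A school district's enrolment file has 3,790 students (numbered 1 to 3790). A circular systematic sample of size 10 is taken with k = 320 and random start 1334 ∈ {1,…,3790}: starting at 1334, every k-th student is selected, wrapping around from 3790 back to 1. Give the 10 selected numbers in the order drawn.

Selection 1: 1334
Selection 2: 1334 + 320 = 1654
Selection 3: 1654 + 320 = 1974
Selection 4: 1974 + 320 = 2294
Selection 5: 2294 + 320 = 2614
Selection 6: 2614 + 320 = 2934
Selection 7: 2934 + 320 = 3254
Selection 8: 3254 + 320 = 3574
Selection 9: 3574 + 320 = 3894 → 3894 − 3790 = 104
Selection 10: 104 + 320 = 424

1334, 1654, 1974, 2294, 2614, 2934, 3254, 3574, 104, 424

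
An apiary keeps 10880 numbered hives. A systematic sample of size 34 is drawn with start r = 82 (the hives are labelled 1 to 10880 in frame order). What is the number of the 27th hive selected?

8402

k = 10880/34 = 320
27th selection = r + (27−1)·k = 82 + 26×320 = 82 + 8320 = 8402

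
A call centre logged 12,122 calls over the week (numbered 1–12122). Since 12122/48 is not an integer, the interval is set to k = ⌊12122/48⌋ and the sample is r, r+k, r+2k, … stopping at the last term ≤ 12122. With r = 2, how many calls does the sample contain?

49

k = ⌊12122/48⌋ = 252
Achieved size = ⌊(12122 − 2)/252⌋ + 1 = ⌊12120/252⌋ + 1 = 48 + 1 = 49
(last selection: 2 + 48×252 = 12098 ≤ 12122; next would be 12350 > 12122)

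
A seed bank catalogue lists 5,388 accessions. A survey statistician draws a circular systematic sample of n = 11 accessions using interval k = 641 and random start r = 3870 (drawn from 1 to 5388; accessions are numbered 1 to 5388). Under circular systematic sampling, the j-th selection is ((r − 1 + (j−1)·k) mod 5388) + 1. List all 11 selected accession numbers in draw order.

3870, 4511, 5152, 405, 1046, 1687, 2328, 2969, 3610, 4251, 4892

Selection 1: 3870
Selection 2: 3870 + 641 = 4511
Selection 3: 4511 + 641 = 5152
Selection 4: 5152 + 641 = 5793 → 5793 − 5388 = 405
Selection 5: 405 + 641 = 1046
Selection 6: 1046 + 641 = 1687
Selection 7: 1687 + 641 = 2328
Selection 8: 2328 + 641 = 2969
Selection 9: 2969 + 641 = 3610
Selection 10: 3610 + 641 = 4251
Selection 11: 4251 + 641 = 4892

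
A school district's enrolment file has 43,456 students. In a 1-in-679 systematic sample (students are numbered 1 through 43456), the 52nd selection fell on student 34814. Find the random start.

185

k = 679
r = 34814 − (52−1)×679 = 34814 − 34629 = 185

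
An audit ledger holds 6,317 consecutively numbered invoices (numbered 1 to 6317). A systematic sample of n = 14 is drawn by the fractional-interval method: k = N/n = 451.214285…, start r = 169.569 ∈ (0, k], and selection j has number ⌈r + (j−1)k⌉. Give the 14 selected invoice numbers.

170, 621, 1072, 1524, 1975, 2426, 2877, 3329, 3780, 4231, 4682, 5133, 5585, 6036

j=1: r + 0k = 169.569 → ⌈·⌉ = 170
j=2: r + 1k = 620.783285… → ⌈·⌉ = 621
j=3: r + 2k = 1071.997571… → ⌈·⌉ = 1072
j=4: r + 3k = 1523.211857… → ⌈·⌉ = 1524
j=5: r + 4k = 1974.426142… → ⌈·⌉ = 1975
j=6: r + 5k = 2425.640428… → ⌈·⌉ = 2426
j=7: r + 6k = 2876.854714… → ⌈·⌉ = 2877
j=8: r + 7k = 3328.069 → ⌈·⌉ = 3329
j=9: r + 8k = 3779.283285… → ⌈·⌉ = 3780
j=10: r + 9k = 4230.497571… → ⌈·⌉ = 4231
j=11: r + 10k = 4681.711857… → ⌈·⌉ = 4682
j=12: r + 11k = 5132.926142… → ⌈·⌉ = 5133
j=13: r + 12k = 5584.140428… → ⌈·⌉ = 5585
j=14: r + 13k = 6035.354714… → ⌈·⌉ = 6036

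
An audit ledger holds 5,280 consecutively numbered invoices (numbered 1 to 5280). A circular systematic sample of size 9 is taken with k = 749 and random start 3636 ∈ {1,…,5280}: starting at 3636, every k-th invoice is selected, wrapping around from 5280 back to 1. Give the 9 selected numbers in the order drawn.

3636, 4385, 5134, 603, 1352, 2101, 2850, 3599, 4348

Selection 1: 3636
Selection 2: 3636 + 749 = 4385
Selection 3: 4385 + 749 = 5134
Selection 4: 5134 + 749 = 5883 → 5883 − 5280 = 603
Selection 5: 603 + 749 = 1352
Selection 6: 1352 + 749 = 2101
Selection 7: 2101 + 749 = 2850
Selection 8: 2850 + 749 = 3599
Selection 9: 3599 + 749 = 4348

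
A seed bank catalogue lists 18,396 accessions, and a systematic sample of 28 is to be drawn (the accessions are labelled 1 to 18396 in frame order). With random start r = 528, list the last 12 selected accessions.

11040, 11697, 12354, 13011, 13668, 14325, 14982, 15639, 16296, 16953, 17610, 18267

k = N/n = 18396/28 = 657
17th selection = 528 + 16×657 = 11040
18th: 11040 + 657 = 11697
19th: 11697 + 657 = 12354
20th: 12354 + 657 = 13011
21st: 13011 + 657 = 13668
22nd: 13668 + 657 = 14325
23rd: 14325 + 657 = 14982
24th: 14982 + 657 = 15639
25th: 15639 + 657 = 16296
26th: 16296 + 657 = 16953
27th: 16953 + 657 = 17610
28th: 17610 + 657 = 18267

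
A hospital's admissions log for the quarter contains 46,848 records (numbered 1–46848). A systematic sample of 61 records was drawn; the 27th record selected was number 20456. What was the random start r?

488

k = 46848/61 = 768
r = 20456 − (27−1)×768 = 20456 − 19968 = 488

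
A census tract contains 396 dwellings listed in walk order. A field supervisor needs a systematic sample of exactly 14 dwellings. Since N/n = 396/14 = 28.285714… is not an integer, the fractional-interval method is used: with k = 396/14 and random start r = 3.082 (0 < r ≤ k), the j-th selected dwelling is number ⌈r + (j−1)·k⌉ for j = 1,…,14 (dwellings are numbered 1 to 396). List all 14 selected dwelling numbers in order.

4, 32, 60, 88, 117, 145, 173, 202, 230, 258, 286, 315, 343, 371

j=1: r + 0k = 3.082 → ⌈·⌉ = 4
j=2: r + 1k = 31.367714… → ⌈·⌉ = 32
j=3: r + 2k = 59.653428… → ⌈·⌉ = 60
j=4: r + 3k = 87.939142… → ⌈·⌉ = 88
j=5: r + 4k = 116.224857… → ⌈·⌉ = 117
j=6: r + 5k = 144.510571… → ⌈·⌉ = 145
j=7: r + 6k = 172.796285… → ⌈·⌉ = 173
j=8: r + 7k = 201.082 → ⌈·⌉ = 202
j=9: r + 8k = 229.367714… → ⌈·⌉ = 230
j=10: r + 9k = 257.653428… → ⌈·⌉ = 258
j=11: r + 10k = 285.939142… → ⌈·⌉ = 286
j=12: r + 11k = 314.224857… → ⌈·⌉ = 315
j=13: r + 12k = 342.510571… → ⌈·⌉ = 343
j=14: r + 13k = 370.796285… → ⌈·⌉ = 371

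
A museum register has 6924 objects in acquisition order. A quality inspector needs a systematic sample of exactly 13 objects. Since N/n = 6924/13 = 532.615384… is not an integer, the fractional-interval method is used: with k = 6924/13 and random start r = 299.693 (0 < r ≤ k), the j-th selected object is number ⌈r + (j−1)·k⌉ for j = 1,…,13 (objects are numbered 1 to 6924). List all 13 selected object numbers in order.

j=1: r + 0k = 299.693 → ⌈·⌉ = 300
j=2: r + 1k = 832.308384… → ⌈·⌉ = 833
j=3: r + 2k = 1364.923769… → ⌈·⌉ = 1365
j=4: r + 3k = 1897.539153… → ⌈·⌉ = 1898
j=5: r + 4k = 2430.154538… → ⌈·⌉ = 2431
j=6: r + 5k = 2962.769923… → ⌈·⌉ = 2963
j=7: r + 6k = 3495.385307… → ⌈·⌉ = 3496
j=8: r + 7k = 4028.000692… → ⌈·⌉ = 4029
j=9: r + 8k = 4560.616076… → ⌈·⌉ = 4561
j=10: r + 9k = 5093.231461… → ⌈·⌉ = 5094
j=11: r + 10k = 5625.846846… → ⌈·⌉ = 5626
j=12: r + 11k = 6158.462230… → ⌈·⌉ = 6159
j=13: r + 12k = 6691.077615… → ⌈·⌉ = 6692

300, 833, 1365, 1898, 2431, 2963, 3496, 4029, 4561, 5094, 5626, 6159, 6692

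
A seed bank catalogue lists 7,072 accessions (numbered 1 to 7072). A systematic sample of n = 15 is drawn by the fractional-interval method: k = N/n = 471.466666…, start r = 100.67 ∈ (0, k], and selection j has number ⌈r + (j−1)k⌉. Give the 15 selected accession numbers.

101, 573, 1044, 1516, 1987, 2459, 2930, 3401, 3873, 4344, 4816, 5287, 5759, 6230, 6702

j=1: r + 0k = 100.67 → ⌈·⌉ = 101
j=2: r + 1k = 572.136666… → ⌈·⌉ = 573
j=3: r + 2k = 1043.603333… → ⌈·⌉ = 1044
j=4: r + 3k = 1515.07 → ⌈·⌉ = 1516
j=5: r + 4k = 1986.536666… → ⌈·⌉ = 1987
j=6: r + 5k = 2458.003333… → ⌈·⌉ = 2459
j=7: r + 6k = 2929.47 → ⌈·⌉ = 2930
j=8: r + 7k = 3400.936666… → ⌈·⌉ = 3401
j=9: r + 8k = 3872.403333… → ⌈·⌉ = 3873
j=10: r + 9k = 4343.87 → ⌈·⌉ = 4344
j=11: r + 10k = 4815.336666… → ⌈·⌉ = 4816
j=12: r + 11k = 5286.803333… → ⌈·⌉ = 5287
j=13: r + 12k = 5758.27 → ⌈·⌉ = 5759
j=14: r + 13k = 6229.736666… → ⌈·⌉ = 6230
j=15: r + 14k = 6701.203333… → ⌈·⌉ = 6702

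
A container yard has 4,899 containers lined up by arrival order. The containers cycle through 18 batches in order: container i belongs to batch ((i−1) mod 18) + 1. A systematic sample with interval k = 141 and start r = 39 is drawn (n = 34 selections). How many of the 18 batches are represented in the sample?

6

Consecutive selections differ by k = 141, so their batch numbers differ by 141 mod 18 = 15.
gcd(141, 18) = 3, so the sample visits 18/3 = 6 distinct residues mod 18.
Start 39 is batch 3; the batches hit are 3, 6, 9, 12, 15, 18.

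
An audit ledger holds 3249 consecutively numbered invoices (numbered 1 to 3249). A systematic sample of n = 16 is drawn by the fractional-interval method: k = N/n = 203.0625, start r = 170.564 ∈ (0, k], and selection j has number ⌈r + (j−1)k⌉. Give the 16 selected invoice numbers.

171, 374, 577, 780, 983, 1186, 1389, 1593, 1796, 1999, 2202, 2405, 2608, 2811, 3014, 3217

j=1: r + 0k = 170.564 → ⌈·⌉ = 171
j=2: r + 1k = 373.6265 → ⌈·⌉ = 374
j=3: r + 2k = 576.689 → ⌈·⌉ = 577
j=4: r + 3k = 779.7515 → ⌈·⌉ = 780
j=5: r + 4k = 982.814 → ⌈·⌉ = 983
j=6: r + 5k = 1185.8765 → ⌈·⌉ = 1186
j=7: r + 6k = 1388.939 → ⌈·⌉ = 1389
j=8: r + 7k = 1592.0015 → ⌈·⌉ = 1593
j=9: r + 8k = 1795.064 → ⌈·⌉ = 1796
j=10: r + 9k = 1998.1265 → ⌈·⌉ = 1999
j=11: r + 10k = 2201.189 → ⌈·⌉ = 2202
j=12: r + 11k = 2404.2515 → ⌈·⌉ = 2405
j=13: r + 12k = 2607.314 → ⌈·⌉ = 2608
j=14: r + 13k = 2810.3765 → ⌈·⌉ = 2811
j=15: r + 14k = 3013.439 → ⌈·⌉ = 3014
j=16: r + 15k = 3216.5015 → ⌈·⌉ = 3217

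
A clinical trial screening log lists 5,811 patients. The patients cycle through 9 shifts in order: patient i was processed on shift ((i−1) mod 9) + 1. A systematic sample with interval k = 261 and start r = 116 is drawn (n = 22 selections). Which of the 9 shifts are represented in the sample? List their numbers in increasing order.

Consecutive selections differ by k = 261, so their shift numbers differ by 261 mod 9 = 0.
gcd(261, 9) = 9, so the sample visits 9/9 = 1 distinct residues mod 9.
Start 116 is shift 8; the shifts hit are 8.

8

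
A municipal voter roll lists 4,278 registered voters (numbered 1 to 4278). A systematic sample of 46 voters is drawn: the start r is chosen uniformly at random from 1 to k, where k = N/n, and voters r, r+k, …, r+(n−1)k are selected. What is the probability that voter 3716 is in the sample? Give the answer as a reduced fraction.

1/93

k = 4278/46 = 93.
Voter 3716 is selected iff r ≡ 3716 (mod 93); exactly one such r in {1,…,93}.
Inclusion probability = 1/93.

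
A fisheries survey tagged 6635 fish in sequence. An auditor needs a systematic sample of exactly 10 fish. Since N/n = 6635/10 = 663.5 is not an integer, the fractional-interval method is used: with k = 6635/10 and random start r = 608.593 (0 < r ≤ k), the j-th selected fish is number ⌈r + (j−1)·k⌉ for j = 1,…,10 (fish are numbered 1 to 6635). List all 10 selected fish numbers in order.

609, 1273, 1936, 2600, 3263, 3927, 4590, 5254, 5917, 6581

j=1: r + 0k = 608.593 → ⌈·⌉ = 609
j=2: r + 1k = 1272.093 → ⌈·⌉ = 1273
j=3: r + 2k = 1935.593 → ⌈·⌉ = 1936
j=4: r + 3k = 2599.093 → ⌈·⌉ = 2600
j=5: r + 4k = 3262.593 → ⌈·⌉ = 3263
j=6: r + 5k = 3926.093 → ⌈·⌉ = 3927
j=7: r + 6k = 4589.593 → ⌈·⌉ = 4590
j=8: r + 7k = 5253.093 → ⌈·⌉ = 5254
j=9: r + 8k = 5916.593 → ⌈·⌉ = 5917
j=10: r + 9k = 6580.093 → ⌈·⌉ = 6581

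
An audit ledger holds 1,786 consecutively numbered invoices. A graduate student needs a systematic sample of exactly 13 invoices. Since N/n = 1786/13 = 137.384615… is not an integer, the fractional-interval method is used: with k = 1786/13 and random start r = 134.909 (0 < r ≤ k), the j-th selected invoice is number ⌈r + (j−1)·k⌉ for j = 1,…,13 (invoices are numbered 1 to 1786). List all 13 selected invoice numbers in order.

135, 273, 410, 548, 685, 822, 960, 1097, 1234, 1372, 1509, 1647, 1784

j=1: r + 0k = 134.909 → ⌈·⌉ = 135
j=2: r + 1k = 272.293615… → ⌈·⌉ = 273
j=3: r + 2k = 409.678230… → ⌈·⌉ = 410
j=4: r + 3k = 547.062846… → ⌈·⌉ = 548
j=5: r + 4k = 684.447461… → ⌈·⌉ = 685
j=6: r + 5k = 821.832076… → ⌈·⌉ = 822
j=7: r + 6k = 959.216692… → ⌈·⌉ = 960
j=8: r + 7k = 1096.601307… → ⌈·⌉ = 1097
j=9: r + 8k = 1233.985923… → ⌈·⌉ = 1234
j=10: r + 9k = 1371.370538… → ⌈·⌉ = 1372
j=11: r + 10k = 1508.755153… → ⌈·⌉ = 1509
j=12: r + 11k = 1646.139769… → ⌈·⌉ = 1647
j=13: r + 12k = 1783.524384… → ⌈·⌉ = 1784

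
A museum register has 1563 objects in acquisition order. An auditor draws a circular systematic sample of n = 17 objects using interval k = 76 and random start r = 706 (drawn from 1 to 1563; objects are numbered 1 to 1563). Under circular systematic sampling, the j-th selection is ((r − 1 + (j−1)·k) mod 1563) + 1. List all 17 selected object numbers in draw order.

Selection 1: 706
Selection 2: 706 + 76 = 782
Selection 3: 782 + 76 = 858
Selection 4: 858 + 76 = 934
Selection 5: 934 + 76 = 1010
Selection 6: 1010 + 76 = 1086
Selection 7: 1086 + 76 = 1162
Selection 8: 1162 + 76 = 1238
Selection 9: 1238 + 76 = 1314
Selection 10: 1314 + 76 = 1390
Selection 11: 1390 + 76 = 1466
Selection 12: 1466 + 76 = 1542
Selection 13: 1542 + 76 = 1618 → 1618 − 1563 = 55
Selection 14: 55 + 76 = 131
Selection 15: 131 + 76 = 207
Selection 16: 207 + 76 = 283
Selection 17: 283 + 76 = 359

706, 782, 858, 934, 1010, 1086, 1162, 1238, 1314, 1390, 1466, 1542, 55, 131, 207, 283, 359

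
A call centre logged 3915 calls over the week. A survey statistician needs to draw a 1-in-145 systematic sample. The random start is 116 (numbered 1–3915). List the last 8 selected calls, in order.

20th selection = 116 + 19×145 = 2871
21st: 2871 + 145 = 3016
22nd: 3016 + 145 = 3161
23rd: 3161 + 145 = 3306
24th: 3306 + 145 = 3451
25th: 3451 + 145 = 3596
26th: 3596 + 145 = 3741
27th: 3741 + 145 = 3886

2871, 3016, 3161, 3306, 3451, 3596, 3741, 3886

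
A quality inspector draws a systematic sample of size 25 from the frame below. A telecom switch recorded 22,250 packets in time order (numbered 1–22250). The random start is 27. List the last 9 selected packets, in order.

k = N/n = 22250/25 = 890
17th selection = 27 + 16×890 = 14267
18th: 14267 + 890 = 15157
19th: 15157 + 890 = 16047
20th: 16047 + 890 = 16937
21st: 16937 + 890 = 17827
22nd: 17827 + 890 = 18717
23rd: 18717 + 890 = 19607
24th: 19607 + 890 = 20497
25th: 20497 + 890 = 21387

14267, 15157, 16047, 16937, 17827, 18717, 19607, 20497, 21387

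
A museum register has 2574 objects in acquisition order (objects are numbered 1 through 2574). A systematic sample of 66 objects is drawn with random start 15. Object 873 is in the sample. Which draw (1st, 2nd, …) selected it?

23

k = 2574/66 = 39
position = (873 − 15)/39 + 1 = 858/39 + 1 = 22 + 1 = 23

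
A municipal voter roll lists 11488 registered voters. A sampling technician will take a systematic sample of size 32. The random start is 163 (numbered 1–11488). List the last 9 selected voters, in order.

8420, 8779, 9138, 9497, 9856, 10215, 10574, 10933, 11292

k = N/n = 11488/32 = 359
24th selection = 163 + 23×359 = 8420
25th: 8420 + 359 = 8779
26th: 8779 + 359 = 9138
27th: 9138 + 359 = 9497
28th: 9497 + 359 = 9856
29th: 9856 + 359 = 10215
30th: 10215 + 359 = 10574
31st: 10574 + 359 = 10933
32nd: 10933 + 359 = 11292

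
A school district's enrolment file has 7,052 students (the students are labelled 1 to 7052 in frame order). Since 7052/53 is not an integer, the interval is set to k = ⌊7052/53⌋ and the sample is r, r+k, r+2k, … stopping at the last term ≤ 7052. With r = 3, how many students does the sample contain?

k = ⌊7052/53⌋ = 133
Achieved size = ⌊(7052 − 3)/133⌋ + 1 = ⌊7049/133⌋ + 1 = 53 + 1 = 54
(last selection: 3 + 53×133 = 7052 ≤ 7052; next would be 7185 > 7052)

54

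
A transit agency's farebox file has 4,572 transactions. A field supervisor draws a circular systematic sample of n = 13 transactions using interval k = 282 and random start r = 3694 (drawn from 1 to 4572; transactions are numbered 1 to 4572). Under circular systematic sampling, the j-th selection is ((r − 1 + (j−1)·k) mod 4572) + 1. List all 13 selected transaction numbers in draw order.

Selection 1: 3694
Selection 2: 3694 + 282 = 3976
Selection 3: 3976 + 282 = 4258
Selection 4: 4258 + 282 = 4540
Selection 5: 4540 + 282 = 4822 → 4822 − 4572 = 250
Selection 6: 250 + 282 = 532
Selection 7: 532 + 282 = 814
Selection 8: 814 + 282 = 1096
Selection 9: 1096 + 282 = 1378
Selection 10: 1378 + 282 = 1660
Selection 11: 1660 + 282 = 1942
Selection 12: 1942 + 282 = 2224
Selection 13: 2224 + 282 = 2506

3694, 3976, 4258, 4540, 250, 532, 814, 1096, 1378, 1660, 1942, 2224, 2506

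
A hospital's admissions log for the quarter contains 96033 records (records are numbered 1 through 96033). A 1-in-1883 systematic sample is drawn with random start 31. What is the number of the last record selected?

94181

k = 1883
51st selection = r + (51−1)·k = 31 + 50×1883 = 31 + 94150 = 94181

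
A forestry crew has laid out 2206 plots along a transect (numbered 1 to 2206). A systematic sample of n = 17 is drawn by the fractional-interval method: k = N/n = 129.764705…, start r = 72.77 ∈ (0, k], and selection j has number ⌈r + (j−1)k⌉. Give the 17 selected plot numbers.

j=1: r + 0k = 72.77 → ⌈·⌉ = 73
j=2: r + 1k = 202.534705… → ⌈·⌉ = 203
j=3: r + 2k = 332.299411… → ⌈·⌉ = 333
j=4: r + 3k = 462.064117… → ⌈·⌉ = 463
j=5: r + 4k = 591.828823… → ⌈·⌉ = 592
j=6: r + 5k = 721.593529… → ⌈·⌉ = 722
j=7: r + 6k = 851.358235… → ⌈·⌉ = 852
j=8: r + 7k = 981.122941… → ⌈·⌉ = 982
j=9: r + 8k = 1110.887647… → ⌈·⌉ = 1111
j=10: r + 9k = 1240.652352… → ⌈·⌉ = 1241
j=11: r + 10k = 1370.417058… → ⌈·⌉ = 1371
j=12: r + 11k = 1500.181764… → ⌈·⌉ = 1501
j=13: r + 12k = 1629.946470… → ⌈·⌉ = 1630
j=14: r + 13k = 1759.711176… → ⌈·⌉ = 1760
j=15: r + 14k = 1889.475882… → ⌈·⌉ = 1890
j=16: r + 15k = 2019.240588… → ⌈·⌉ = 2020
j=17: r + 16k = 2149.005294… → ⌈·⌉ = 2150

73, 203, 333, 463, 592, 722, 852, 982, 1111, 1241, 1371, 1501, 1630, 1760, 1890, 2020, 2150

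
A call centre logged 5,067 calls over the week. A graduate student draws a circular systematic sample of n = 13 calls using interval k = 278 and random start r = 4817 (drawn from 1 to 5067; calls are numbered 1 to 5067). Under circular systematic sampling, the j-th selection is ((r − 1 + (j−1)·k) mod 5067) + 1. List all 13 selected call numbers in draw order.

Selection 1: 4817
Selection 2: 4817 + 278 = 5095 → 5095 − 5067 = 28
Selection 3: 28 + 278 = 306
Selection 4: 306 + 278 = 584
Selection 5: 584 + 278 = 862
Selection 6: 862 + 278 = 1140
Selection 7: 1140 + 278 = 1418
Selection 8: 1418 + 278 = 1696
Selection 9: 1696 + 278 = 1974
Selection 10: 1974 + 278 = 2252
Selection 11: 2252 + 278 = 2530
Selection 12: 2530 + 278 = 2808
Selection 13: 2808 + 278 = 3086

4817, 28, 306, 584, 862, 1140, 1418, 1696, 1974, 2252, 2530, 2808, 3086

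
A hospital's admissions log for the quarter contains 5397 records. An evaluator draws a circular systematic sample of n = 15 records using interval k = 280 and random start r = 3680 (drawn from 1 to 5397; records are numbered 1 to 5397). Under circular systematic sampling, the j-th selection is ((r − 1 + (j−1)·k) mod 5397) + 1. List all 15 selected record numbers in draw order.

3680, 3960, 4240, 4520, 4800, 5080, 5360, 243, 523, 803, 1083, 1363, 1643, 1923, 2203

Selection 1: 3680
Selection 2: 3680 + 280 = 3960
Selection 3: 3960 + 280 = 4240
Selection 4: 4240 + 280 = 4520
Selection 5: 4520 + 280 = 4800
Selection 6: 4800 + 280 = 5080
Selection 7: 5080 + 280 = 5360
Selection 8: 5360 + 280 = 5640 → 5640 − 5397 = 243
Selection 9: 243 + 280 = 523
Selection 10: 523 + 280 = 803
Selection 11: 803 + 280 = 1083
Selection 12: 1083 + 280 = 1363
Selection 13: 1363 + 280 = 1643
Selection 14: 1643 + 280 = 1923
Selection 15: 1923 + 280 = 2203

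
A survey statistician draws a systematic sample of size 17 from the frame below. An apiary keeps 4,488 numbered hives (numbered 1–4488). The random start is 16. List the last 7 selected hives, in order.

k = N/n = 4488/17 = 264
11th selection = 16 + 10×264 = 2656
12th: 2656 + 264 = 2920
13th: 2920 + 264 = 3184
14th: 3184 + 264 = 3448
15th: 3448 + 264 = 3712
16th: 3712 + 264 = 3976
17th: 3976 + 264 = 4240

2656, 2920, 3184, 3448, 3712, 3976, 4240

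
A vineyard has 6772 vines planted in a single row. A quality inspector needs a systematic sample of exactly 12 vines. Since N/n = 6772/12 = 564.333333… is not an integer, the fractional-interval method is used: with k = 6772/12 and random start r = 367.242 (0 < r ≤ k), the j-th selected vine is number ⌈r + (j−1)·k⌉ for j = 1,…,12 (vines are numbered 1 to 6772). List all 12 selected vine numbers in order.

j=1: r + 0k = 367.242 → ⌈·⌉ = 368
j=2: r + 1k = 931.575333… → ⌈·⌉ = 932
j=3: r + 2k = 1495.908666… → ⌈·⌉ = 1496
j=4: r + 3k = 2060.242 → ⌈·⌉ = 2061
j=5: r + 4k = 2624.575333… → ⌈·⌉ = 2625
j=6: r + 5k = 3188.908666… → ⌈·⌉ = 3189
j=7: r + 6k = 3753.242 → ⌈·⌉ = 3754
j=8: r + 7k = 4317.575333… → ⌈·⌉ = 4318
j=9: r + 8k = 4881.908666… → ⌈·⌉ = 4882
j=10: r + 9k = 5446.242 → ⌈·⌉ = 5447
j=11: r + 10k = 6010.575333… → ⌈·⌉ = 6011
j=12: r + 11k = 6574.908666… → ⌈·⌉ = 6575

368, 932, 1496, 2061, 2625, 3189, 3754, 4318, 4882, 5447, 6011, 6575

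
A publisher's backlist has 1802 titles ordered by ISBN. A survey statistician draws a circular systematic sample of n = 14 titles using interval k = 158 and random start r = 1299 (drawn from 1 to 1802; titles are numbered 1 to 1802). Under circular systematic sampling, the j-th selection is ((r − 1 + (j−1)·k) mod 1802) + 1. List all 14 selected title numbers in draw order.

Selection 1: 1299
Selection 2: 1299 + 158 = 1457
Selection 3: 1457 + 158 = 1615
Selection 4: 1615 + 158 = 1773
Selection 5: 1773 + 158 = 1931 → 1931 − 1802 = 129
Selection 6: 129 + 158 = 287
Selection 7: 287 + 158 = 445
Selection 8: 445 + 158 = 603
Selection 9: 603 + 158 = 761
Selection 10: 761 + 158 = 919
Selection 11: 919 + 158 = 1077
Selection 12: 1077 + 158 = 1235
Selection 13: 1235 + 158 = 1393
Selection 14: 1393 + 158 = 1551

1299, 1457, 1615, 1773, 129, 287, 445, 603, 761, 919, 1077, 1235, 1393, 1551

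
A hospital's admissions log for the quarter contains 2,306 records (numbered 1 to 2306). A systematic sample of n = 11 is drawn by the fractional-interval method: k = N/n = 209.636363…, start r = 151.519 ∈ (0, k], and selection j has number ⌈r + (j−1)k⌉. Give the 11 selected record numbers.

152, 362, 571, 781, 991, 1200, 1410, 1619, 1829, 2039, 2248

j=1: r + 0k = 151.519 → ⌈·⌉ = 152
j=2: r + 1k = 361.155363… → ⌈·⌉ = 362
j=3: r + 2k = 570.791727… → ⌈·⌉ = 571
j=4: r + 3k = 780.428090… → ⌈·⌉ = 781
j=5: r + 4k = 990.064454… → ⌈·⌉ = 991
j=6: r + 5k = 1199.700818… → ⌈·⌉ = 1200
j=7: r + 6k = 1409.337181… → ⌈·⌉ = 1410
j=8: r + 7k = 1618.973545… → ⌈·⌉ = 1619
j=9: r + 8k = 1828.609909… → ⌈·⌉ = 1829
j=10: r + 9k = 2038.246272… → ⌈·⌉ = 2039
j=11: r + 10k = 2247.882636… → ⌈·⌉ = 2248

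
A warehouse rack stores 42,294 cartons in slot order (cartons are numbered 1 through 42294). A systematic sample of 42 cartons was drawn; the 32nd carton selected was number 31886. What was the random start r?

669

k = 42294/42 = 1007
r = 31886 − (32−1)×1007 = 31886 − 31217 = 669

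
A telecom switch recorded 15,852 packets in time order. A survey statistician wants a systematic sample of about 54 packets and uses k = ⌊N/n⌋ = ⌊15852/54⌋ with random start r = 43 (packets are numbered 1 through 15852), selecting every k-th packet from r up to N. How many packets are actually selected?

k = ⌊15852/54⌋ = 293
Achieved size = ⌊(15852 − 43)/293⌋ + 1 = ⌊15809/293⌋ + 1 = 53 + 1 = 54
(last selection: 43 + 53×293 = 15572 ≤ 15852; next would be 15865 > 15852)

54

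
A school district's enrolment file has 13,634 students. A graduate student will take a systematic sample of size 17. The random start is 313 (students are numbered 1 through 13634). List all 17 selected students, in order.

k = N/n = 13634/17 = 802
student 1: 313
student 2: 313 + 802 = 1115
student 3: 1115 + 802 = 1917
student 4: 1917 + 802 = 2719
student 5: 2719 + 802 = 3521
student 6: 3521 + 802 = 4323
student 7: 4323 + 802 = 5125
student 8: 5125 + 802 = 5927
student 9: 5927 + 802 = 6729
student 10: 6729 + 802 = 7531
student 11: 7531 + 802 = 8333
student 12: 8333 + 802 = 9135
student 13: 9135 + 802 = 9937
student 14: 9937 + 802 = 10739
student 15: 10739 + 802 = 11541
student 16: 11541 + 802 = 12343
student 17: 12343 + 802 = 13145

313, 1115, 1917, 2719, 3521, 4323, 5125, 5927, 6729, 7531, 8333, 9135, 9937, 10739, 11541, 12343, 13145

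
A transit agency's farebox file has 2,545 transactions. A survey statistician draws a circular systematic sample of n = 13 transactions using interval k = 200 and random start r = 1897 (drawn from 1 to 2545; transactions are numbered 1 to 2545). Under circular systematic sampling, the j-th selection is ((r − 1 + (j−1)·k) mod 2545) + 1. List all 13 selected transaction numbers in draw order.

Selection 1: 1897
Selection 2: 1897 + 200 = 2097
Selection 3: 2097 + 200 = 2297
Selection 4: 2297 + 200 = 2497
Selection 5: 2497 + 200 = 2697 → 2697 − 2545 = 152
Selection 6: 152 + 200 = 352
Selection 7: 352 + 200 = 552
Selection 8: 552 + 200 = 752
Selection 9: 752 + 200 = 952
Selection 10: 952 + 200 = 1152
Selection 11: 1152 + 200 = 1352
Selection 12: 1352 + 200 = 1552
Selection 13: 1552 + 200 = 1752

1897, 2097, 2297, 2497, 152, 352, 552, 752, 952, 1152, 1352, 1552, 1752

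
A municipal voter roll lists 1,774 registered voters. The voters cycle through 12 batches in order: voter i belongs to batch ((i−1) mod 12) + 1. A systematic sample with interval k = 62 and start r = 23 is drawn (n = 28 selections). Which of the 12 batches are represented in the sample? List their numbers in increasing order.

Consecutive selections differ by k = 62, so their batch numbers differ by 62 mod 12 = 2.
gcd(62, 12) = 2, so the sample visits 12/2 = 6 distinct residues mod 12.
Start 23 is batch 11; the batches hit are 1, 3, 5, 7, 9, 11.

1, 3, 5, 7, 9, 11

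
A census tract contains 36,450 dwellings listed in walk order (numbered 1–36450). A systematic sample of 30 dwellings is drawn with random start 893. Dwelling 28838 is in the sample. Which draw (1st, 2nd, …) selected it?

k = 36450/30 = 1215
position = (28838 − 893)/1215 + 1 = 27945/1215 + 1 = 23 + 1 = 24

24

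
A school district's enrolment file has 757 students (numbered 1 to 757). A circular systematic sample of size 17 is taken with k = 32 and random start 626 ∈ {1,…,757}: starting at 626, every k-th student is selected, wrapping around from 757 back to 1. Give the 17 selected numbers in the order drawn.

Selection 1: 626
Selection 2: 626 + 32 = 658
Selection 3: 658 + 32 = 690
Selection 4: 690 + 32 = 722
Selection 5: 722 + 32 = 754
Selection 6: 754 + 32 = 786 → 786 − 757 = 29
Selection 7: 29 + 32 = 61
Selection 8: 61 + 32 = 93
Selection 9: 93 + 32 = 125
Selection 10: 125 + 32 = 157
Selection 11: 157 + 32 = 189
Selection 12: 189 + 32 = 221
Selection 13: 221 + 32 = 253
Selection 14: 253 + 32 = 285
Selection 15: 285 + 32 = 317
Selection 16: 317 + 32 = 349
Selection 17: 349 + 32 = 381

626, 658, 690, 722, 754, 29, 61, 93, 125, 157, 189, 221, 253, 285, 317, 349, 381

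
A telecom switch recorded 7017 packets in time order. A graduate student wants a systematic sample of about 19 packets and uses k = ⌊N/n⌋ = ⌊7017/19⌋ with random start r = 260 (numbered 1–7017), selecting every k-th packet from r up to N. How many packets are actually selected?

k = ⌊7017/19⌋ = 369
Achieved size = ⌊(7017 − 260)/369⌋ + 1 = ⌊6757/369⌋ + 1 = 18 + 1 = 19
(last selection: 260 + 18×369 = 6902 ≤ 7017; next would be 7271 > 7017)

19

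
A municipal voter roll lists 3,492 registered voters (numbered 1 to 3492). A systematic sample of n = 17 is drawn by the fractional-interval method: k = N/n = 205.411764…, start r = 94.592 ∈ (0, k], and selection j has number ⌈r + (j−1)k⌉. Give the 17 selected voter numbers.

95, 301, 506, 711, 917, 1122, 1328, 1533, 1738, 1944, 2149, 2355, 2560, 2765, 2971, 3176, 3382

j=1: r + 0k = 94.592 → ⌈·⌉ = 95
j=2: r + 1k = 300.003764… → ⌈·⌉ = 301
j=3: r + 2k = 505.415529… → ⌈·⌉ = 506
j=4: r + 3k = 710.827294… → ⌈·⌉ = 711
j=5: r + 4k = 916.239058… → ⌈·⌉ = 917
j=6: r + 5k = 1121.650823… → ⌈·⌉ = 1122
j=7: r + 6k = 1327.062588… → ⌈·⌉ = 1328
j=8: r + 7k = 1532.474352… → ⌈·⌉ = 1533
j=9: r + 8k = 1737.886117… → ⌈·⌉ = 1738
j=10: r + 9k = 1943.297882… → ⌈·⌉ = 1944
j=11: r + 10k = 2148.709647… → ⌈·⌉ = 2149
j=12: r + 11k = 2354.121411… → ⌈·⌉ = 2355
j=13: r + 12k = 2559.533176… → ⌈·⌉ = 2560
j=14: r + 13k = 2764.944941… → ⌈·⌉ = 2765
j=15: r + 14k = 2970.356705… → ⌈·⌉ = 2971
j=16: r + 15k = 3175.768470… → ⌈·⌉ = 3176
j=17: r + 16k = 3381.180235… → ⌈·⌉ = 3382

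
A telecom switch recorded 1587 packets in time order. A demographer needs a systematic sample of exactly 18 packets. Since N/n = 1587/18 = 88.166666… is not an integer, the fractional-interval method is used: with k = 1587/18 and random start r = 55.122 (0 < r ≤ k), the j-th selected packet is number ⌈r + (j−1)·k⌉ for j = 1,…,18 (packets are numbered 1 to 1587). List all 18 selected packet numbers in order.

j=1: r + 0k = 55.122 → ⌈·⌉ = 56
j=2: r + 1k = 143.288666… → ⌈·⌉ = 144
j=3: r + 2k = 231.455333… → ⌈·⌉ = 232
j=4: r + 3k = 319.622 → ⌈·⌉ = 320
j=5: r + 4k = 407.788666… → ⌈·⌉ = 408
j=6: r + 5k = 495.955333… → ⌈·⌉ = 496
j=7: r + 6k = 584.122 → ⌈·⌉ = 585
j=8: r + 7k = 672.288666… → ⌈·⌉ = 673
j=9: r + 8k = 760.455333… → ⌈·⌉ = 761
j=10: r + 9k = 848.622 → ⌈·⌉ = 849
j=11: r + 10k = 936.788666… → ⌈·⌉ = 937
j=12: r + 11k = 1024.955333… → ⌈·⌉ = 1025
j=13: r + 12k = 1113.122 → ⌈·⌉ = 1114
j=14: r + 13k = 1201.288666… → ⌈·⌉ = 1202
j=15: r + 14k = 1289.455333… → ⌈·⌉ = 1290
j=16: r + 15k = 1377.622 → ⌈·⌉ = 1378
j=17: r + 16k = 1465.788666… → ⌈·⌉ = 1466
j=18: r + 17k = 1553.955333… → ⌈·⌉ = 1554

56, 144, 232, 320, 408, 496, 585, 673, 761, 849, 937, 1025, 1114, 1202, 1290, 1378, 1466, 1554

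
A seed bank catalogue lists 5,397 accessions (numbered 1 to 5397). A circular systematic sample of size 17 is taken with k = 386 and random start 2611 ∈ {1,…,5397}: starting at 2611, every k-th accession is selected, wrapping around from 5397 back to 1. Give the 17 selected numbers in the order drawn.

Selection 1: 2611
Selection 2: 2611 + 386 = 2997
Selection 3: 2997 + 386 = 3383
Selection 4: 3383 + 386 = 3769
Selection 5: 3769 + 386 = 4155
Selection 6: 4155 + 386 = 4541
Selection 7: 4541 + 386 = 4927
Selection 8: 4927 + 386 = 5313
Selection 9: 5313 + 386 = 5699 → 5699 − 5397 = 302
Selection 10: 302 + 386 = 688
Selection 11: 688 + 386 = 1074
Selection 12: 1074 + 386 = 1460
Selection 13: 1460 + 386 = 1846
Selection 14: 1846 + 386 = 2232
Selection 15: 2232 + 386 = 2618
Selection 16: 2618 + 386 = 3004
Selection 17: 3004 + 386 = 3390

2611, 2997, 3383, 3769, 4155, 4541, 4927, 5313, 302, 688, 1074, 1460, 1846, 2232, 2618, 3004, 3390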